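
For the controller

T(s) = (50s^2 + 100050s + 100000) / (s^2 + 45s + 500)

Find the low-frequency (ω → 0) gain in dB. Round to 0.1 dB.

46.0 dB

T(0) = 100000 / 500 = 200
20 log₁₀(200) ≈ 46.02 dB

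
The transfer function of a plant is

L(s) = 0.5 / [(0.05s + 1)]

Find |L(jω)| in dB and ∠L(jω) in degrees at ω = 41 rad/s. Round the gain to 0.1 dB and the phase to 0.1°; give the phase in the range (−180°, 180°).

-13.2 dB, -64.0°

At ω = 41 rad/s:
pole (1 + j41·0.05) = 1 + j2.05 → |·| ≈ 2.2809, ∠ ≈ 64.00°
|L| = 0.5 · 1 / (2.2809) ≈ 0.21921
Gain = 20 log₁₀(0.21921) ≈ -13.18 dB
∠L = (0°) − (64.00°) = -64.00°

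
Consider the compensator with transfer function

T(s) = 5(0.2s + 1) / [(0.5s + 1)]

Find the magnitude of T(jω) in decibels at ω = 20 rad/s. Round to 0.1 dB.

6.2 dB

At ω = 20 rad/s:
zero (1 + j20·0.2) = 1 + j4 → |·| ≈ 4.1231, ∠ ≈ 75.96°
pole (1 + j20·0.5) = 1 + j10 → |·| ≈ 10.05, ∠ ≈ 84.29°
|T| = 5 · 4.1231 / (10.05) ≈ 2.0513
Gain = 20 log₁₀(2.0513) ≈ 6.24 dB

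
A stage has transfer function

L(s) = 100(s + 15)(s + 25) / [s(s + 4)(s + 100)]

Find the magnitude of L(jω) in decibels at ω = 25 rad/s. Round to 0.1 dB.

At s = jω = j25:
zero (s+15): 15 + j25 → |·| = √(15²+25²) = √850 ≈ 29.155, ∠ = arctan(25/15) ≈ 59.04°
zero (s+25): 25 + j25 → |·| = √(25²+25²) = √1250 ≈ 35.355, ∠ = arctan(25/25) ≈ 45.00°
pole (s+4): 4 + j25 → |·| = √(4²+25²) = √641 ≈ 25.318, ∠ = arctan(25/4) ≈ 80.91°
pole (s+100): 100 + j25 → |·| = √(100²+25²) = √10625 ≈ 103.08, ∠ = arctan(25/100) ≈ 14.04°
pole at origin: |s| = 25, ∠ = 90.00° (in denominator)
|L| = 100 · 1030.8 / 65244 ≈ 1.5799
Gain = 20 log₁₀(1.5799) ≈ 3.97 dB

4.0 dB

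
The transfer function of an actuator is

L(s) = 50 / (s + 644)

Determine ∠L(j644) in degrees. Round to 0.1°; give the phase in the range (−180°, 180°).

-45.0°

At s = jω = j644:
pole (s+644): 644 + j644 → |·| = √(644²+644²) = √829472 ≈ 910.75, ∠ = arctan(644/644) ≈ 45.00°
∠L = 0.00° − 45.00° = -45.00°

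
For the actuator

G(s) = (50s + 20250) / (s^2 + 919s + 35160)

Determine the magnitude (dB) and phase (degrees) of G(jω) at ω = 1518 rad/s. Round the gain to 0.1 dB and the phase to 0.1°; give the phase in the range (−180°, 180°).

-30.6 dB, -73.4°

Substitute s = j1518:
Numerator: 50(j1518) + 20250 = 20250 + j75900
Denominator: (j1518)^2 + 919(j1518) + 35160 = -2269164 + j1395042
|N| = √(20250² + 75900²) ≈ 78555, ∠N ≈ 75.06°
|D| = √(2269164² + 1395042²) ≈ 2.6637e+06, ∠D ≈ 148.42°
|G| = 78555 / 2.6637e+06 ≈ 0.029491
Gain = 20 log₁₀(0.029491) ≈ -30.61 dB
∠G = 75.06° − 148.42° = -73.36°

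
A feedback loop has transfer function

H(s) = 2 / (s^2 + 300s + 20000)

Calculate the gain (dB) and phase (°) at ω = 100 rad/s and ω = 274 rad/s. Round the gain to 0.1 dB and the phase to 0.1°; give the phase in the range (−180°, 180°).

Substitute s = j100:
Numerator: 2 = 2 + j0
Denominator: (j100)^2 + 300(j100) + 20000 = 10000 + j30000
|N| = √(2² + 0²) ≈ 2, ∠N ≈ 0.00°
|D| = √(10000² + 30000²) ≈ 31623, ∠D ≈ 71.57°
|H| = 2 / 31623 ≈ 6.3245e-05
Gain = 20 log₁₀(6.3245e-05) ≈ -83.98 dB
∠H = 0.00° − 71.57° = -71.57°

Substitute s = j274:
Numerator: 2 = 2 + j0
Denominator: (j274)^2 + 300(j274) + 20000 = -55076 + j82200
|N| = √(2² + 0²) ≈ 2, ∠N ≈ 0.00°
|D| = √(55076² + 82200²) ≈ 98945, ∠D ≈ 123.82°
|H| = 2 / 98945 ≈ 2.0213e-05
Gain = 20 log₁₀(2.0213e-05) ≈ -93.89 dB
∠H = 0.00° − 123.82° = -123.82°

ω = 100: -84.0 dB, -71.6°; ω = 274: -93.9 dB, -123.8°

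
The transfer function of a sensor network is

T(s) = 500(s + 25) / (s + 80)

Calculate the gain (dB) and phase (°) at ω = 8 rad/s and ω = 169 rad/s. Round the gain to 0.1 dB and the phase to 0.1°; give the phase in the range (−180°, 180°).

At s = jω = j8:
zero (s+25): 25 + j8 → |·| = √(25²+8²) = √689 ≈ 26.249, ∠ = arctan(8/25) ≈ 17.74°
pole (s+80): 80 + j8 → |·| = √(80²+8²) = √6464 ≈ 80.399, ∠ = arctan(8/80) ≈ 5.71°
|T| = 500 · 26.249 / 80.399 ≈ 163.24
Gain = 20 log₁₀(163.24) ≈ 44.26 dB
∠T = 17.74° − 5.71° = 12.03°

At s = jω = j169:
zero (s+25): 25 + j169 → |·| = √(25²+169²) = √29186 ≈ 170.84, ∠ = arctan(169/25) ≈ 81.59°
pole (s+80): 80 + j169 → |·| = √(80²+169²) = √34961 ≈ 186.98, ∠ = arctan(169/80) ≈ 64.67°
|T| = 500 · 170.84 / 186.98 ≈ 456.84
Gain = 20 log₁₀(456.84) ≈ 53.20 dB
∠T = 81.59° − 64.67° = 16.92°

ω = 8: 44.3 dB, 12.0°; ω = 169: 53.2 dB, 16.9°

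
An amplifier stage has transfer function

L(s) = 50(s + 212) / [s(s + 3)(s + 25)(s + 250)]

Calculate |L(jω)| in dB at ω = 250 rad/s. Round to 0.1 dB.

At s = jω = j250:
zero (s+212): 212 + j250 → |·| = √(212²+250²) = √107444 ≈ 327.79, ∠ = arctan(250/212) ≈ 49.70°
pole (s+3): 3 + j250 → |·| = √(3²+250²) = √62509 ≈ 250.02, ∠ = arctan(250/3) ≈ 89.31°
pole (s+25): 25 + j250 → |·| = √(25²+250²) = √63125 ≈ 251.25, ∠ = arctan(250/25) ≈ 84.29°
pole (s+250): 250 + j250 → |·| = √(250²+250²) = √125000 ≈ 353.55, ∠ = arctan(250/250) ≈ 45.00°
pole at origin: |s| = 250, ∠ = 90.00° (in denominator)
|L| = 50 · 327.79 / 5.5523e+09 ≈ 2.9518e-06
Gain = 20 log₁₀(2.9518e-06) ≈ -110.60 dB

-110.6 dB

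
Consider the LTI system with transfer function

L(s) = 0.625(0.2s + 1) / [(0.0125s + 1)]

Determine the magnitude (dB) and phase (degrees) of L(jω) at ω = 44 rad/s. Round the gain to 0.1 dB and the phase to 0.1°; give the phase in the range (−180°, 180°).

13.7 dB, 54.7°

At ω = 44 rad/s:
zero (1 + j44·0.2) = 1 + j8.8 → |·| ≈ 8.8566, ∠ ≈ 83.52°
pole (1 + j44·0.0125) = 1 + j0.55 → |·| ≈ 1.1413, ∠ ≈ 28.81°
|L| = 0.625 · 8.8566 / (1.1413) ≈ 4.8501
Gain = 20 log₁₀(4.8501) ≈ 13.72 dB
∠L = (83.52°) − (28.81°) = 54.71°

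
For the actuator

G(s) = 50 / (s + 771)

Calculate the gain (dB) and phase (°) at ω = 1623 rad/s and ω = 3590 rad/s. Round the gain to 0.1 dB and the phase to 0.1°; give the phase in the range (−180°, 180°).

ω = 1623: -31.1 dB, -64.6°; ω = 3590: -37.3 dB, -77.9°

At s = jω = j1623:
pole (s+771): 771 + j1623 → |·| = √(771²+1623²) = √3228570 ≈ 1796.8, ∠ = arctan(1623/771) ≈ 64.59°
|G| = 50 / 1796.8 ≈ 0.027827
Gain = 20 log₁₀(0.027827) ≈ -31.11 dB
∠G = 0.00° − 64.59° = -64.59°

At s = jω = j3590:
pole (s+771): 771 + j3590 → |·| = √(771²+3590²) = √13482541 ≈ 3671.9, ∠ = arctan(3590/771) ≈ 77.88°
|G| = 50 / 3671.9 ≈ 0.013617
Gain = 20 log₁₀(0.013617) ≈ -37.32 dB
∠G = 0.00° − 77.88° = -77.88°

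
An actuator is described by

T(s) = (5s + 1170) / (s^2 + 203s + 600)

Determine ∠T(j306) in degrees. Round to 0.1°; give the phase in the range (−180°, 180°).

Substitute s = j306:
Numerator: 5(j306) + 1170 = 1170 + j1530
Denominator: (j306)^2 + 203(j306) + 600 = -93036 + j62118
|N| = √(1170² + 1530²) ≈ 1926.1, ∠N ≈ 52.59°
|D| = √(93036² + 62118²) ≈ 1.1187e+05, ∠D ≈ 146.27°
∠T = 52.59° − 146.27° = -93.68°

-93.7°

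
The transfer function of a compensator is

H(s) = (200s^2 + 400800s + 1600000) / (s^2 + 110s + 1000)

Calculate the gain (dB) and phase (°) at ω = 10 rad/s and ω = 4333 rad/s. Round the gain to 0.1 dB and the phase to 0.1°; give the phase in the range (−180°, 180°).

Substitute s = j10:
Numerator: 200(j10)^2 + 400800(j10) + 1600000 = 1580000 + j4008000
Denominator: (j10)^2 + 110(j10) + 1000 = 900 + j1100
|N| = √(1580000² + 4008000²) ≈ 4.3082e+06, ∠N ≈ 68.49°
|D| = √(900² + 1100²) ≈ 1421.3, ∠D ≈ 50.71°
|H| = 4.3082e+06 / 1421.3 ≈ 3031.2
Gain = 20 log₁₀(3031.2) ≈ 69.63 dB
∠H = 68.49° − 50.71° = 17.78°

Substitute s = j4333:
Numerator: 200(j4333)^2 + 400800(j4333) + 1600000 = -3753377800 + j1736666400
Denominator: (j4333)^2 + 110(j4333) + 1000 = -18773889 + j476630
|N| = √(3753377800² + 1736666400²) ≈ 4.1357e+09, ∠N ≈ 155.17°
|D| = √(18773889² + 476630²) ≈ 1.878e+07, ∠D ≈ 178.55°
|H| = 4.1357e+09 / 1.878e+07 ≈ 220.22
Gain = 20 log₁₀(220.22) ≈ 46.86 dB
∠H = 155.17° − 178.55° = -23.38°

ω = 10: 69.6 dB, 17.8°; ω = 4333: 46.9 dB, -23.4°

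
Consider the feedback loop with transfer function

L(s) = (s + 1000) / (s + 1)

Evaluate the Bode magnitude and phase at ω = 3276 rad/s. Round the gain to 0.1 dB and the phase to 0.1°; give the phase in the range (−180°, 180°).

0.4 dB, -17.0°

Substitute s = j3276:
Numerator: (j3276) + 1000 = 1000 + j3276
Denominator: (j3276) + 1 = 1 + j3276
|N| = √(1000² + 3276²) ≈ 3425.2, ∠N ≈ 73.03°
|D| = √(1² + 3276²) ≈ 3276, ∠D ≈ 89.98°
|L| = 3425.2 / 3276 ≈ 1.0455
Gain = 20 log₁₀(1.0455) ≈ 0.39 dB
∠L = 73.03° − 89.98° = -16.95°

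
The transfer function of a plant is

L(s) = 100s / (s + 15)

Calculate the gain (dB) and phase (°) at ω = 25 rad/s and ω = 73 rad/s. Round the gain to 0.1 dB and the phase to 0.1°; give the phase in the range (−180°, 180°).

At s = jω = j25:
zero at origin: s = j25 → |·| = 25, ∠ = 90.00°
pole (s+15): 15 + j25 → |·| = √(15²+25²) = √850 ≈ 29.155, ∠ = arctan(25/15) ≈ 59.04°
|L| = 100 · 25 / 29.155 ≈ 85.749
Gain = 20 log₁₀(85.749) ≈ 38.66 dB
∠L = 90.00° − 59.04° = 30.96°

At s = jω = j73:
zero at origin: s = j73 → |·| = 73, ∠ = 90.00°
pole (s+15): 15 + j73 → |·| = √(15²+73²) = √5554 ≈ 74.525, ∠ = arctan(73/15) ≈ 78.39°
|L| = 100 · 73 / 74.525 ≈ 97.954
Gain = 20 log₁₀(97.954) ≈ 39.82 dB
∠L = 90.00° − 78.39° = 11.61°

ω = 25: 38.7 dB, 31.0°; ω = 73: 39.8 dB, 11.6°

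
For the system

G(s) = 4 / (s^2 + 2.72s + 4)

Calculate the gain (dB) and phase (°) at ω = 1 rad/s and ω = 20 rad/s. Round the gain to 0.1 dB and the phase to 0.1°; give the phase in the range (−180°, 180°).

At s = jω = j1:
quadratic: (j1)² + 2.72·j1 + 4 = 3 + j2.72 → |·| ≈ 4.0495, ∠ ≈ 42.20°
|G| = 4 / 4.0495 ≈ 0.98778
Gain = 20 log₁₀(0.98778) ≈ -0.11 dB
∠G = 0.00° − 42.20° = -42.20°

At s = jω = j20:
quadratic: (j20)² + 2.72·j20 + 4 = -396 + j54.4 → |·| ≈ 399.72, ∠ ≈ 172.18°
|G| = 4 / 399.72 ≈ 0.010007
Gain = 20 log₁₀(0.010007) ≈ -39.99 dB
∠G = 0.00° − 172.18° = -172.18°

ω = 1: -0.1 dB, -42.2°; ω = 20: -40.0 dB, -172.2°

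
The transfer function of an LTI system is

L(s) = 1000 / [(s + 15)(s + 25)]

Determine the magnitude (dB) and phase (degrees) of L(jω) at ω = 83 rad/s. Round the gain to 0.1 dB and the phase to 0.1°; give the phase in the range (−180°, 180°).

At s = jω = j83:
pole (s+15): 15 + j83 → |·| = √(15²+83²) = √7114 ≈ 84.345, ∠ = arctan(83/15) ≈ 79.76°
pole (s+25): 25 + j83 → |·| = √(25²+83²) = √7514 ≈ 86.683, ∠ = arctan(83/25) ≈ 73.24°
|L| = 1000 / 7311.3 ≈ 0.13677
Gain = 20 log₁₀(0.13677) ≈ -17.28 dB
∠L = 0.00° − 153.00° = -153.00°

-17.3 dB, -153.0°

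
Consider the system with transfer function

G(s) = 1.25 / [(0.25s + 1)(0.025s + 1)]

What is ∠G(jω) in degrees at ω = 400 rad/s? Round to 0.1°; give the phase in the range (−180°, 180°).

At ω = 400 rad/s:
pole (1 + j400·0.25) = 1 + j100 → |·| ≈ 100, ∠ ≈ 89.43°
pole (1 + j400·0.025) = 1 + j10 → |·| ≈ 10.05, ∠ ≈ 84.29°
∠G = (0°) − (89.43° + 84.29°) = -173.72°

-173.7°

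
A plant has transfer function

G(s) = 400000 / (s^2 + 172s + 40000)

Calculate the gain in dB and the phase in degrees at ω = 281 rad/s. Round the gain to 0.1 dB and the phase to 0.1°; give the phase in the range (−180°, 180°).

16.2 dB, -128.9°

At s = jω = j281:
quadratic: (j281)² + 172·j281 + 40000 = -38961 + j48332 → |·| ≈ 62080, ∠ ≈ 128.87°
|G| = 400000 / 62080 ≈ 6.4433
Gain = 20 log₁₀(6.4433) ≈ 16.18 dB
∠G = 0.00° − 128.87° = -128.87°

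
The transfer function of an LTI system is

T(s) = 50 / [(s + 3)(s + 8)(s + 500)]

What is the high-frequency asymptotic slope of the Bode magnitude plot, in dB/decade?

Each pole contributes −20 dB/decade at high frequency; each zero contributes +20 dB/decade.
Net: 0 zero(s) − 3 pole(s) → -60 dB/decade.

-60 dB/decade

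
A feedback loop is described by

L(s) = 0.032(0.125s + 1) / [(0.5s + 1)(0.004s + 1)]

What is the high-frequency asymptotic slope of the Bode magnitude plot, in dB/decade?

Each pole contributes −20 dB/decade at high frequency; each zero contributes +20 dB/decade.
Net: 1 zero(s) − 2 pole(s) → -20 dB/decade.

-20 dB/decade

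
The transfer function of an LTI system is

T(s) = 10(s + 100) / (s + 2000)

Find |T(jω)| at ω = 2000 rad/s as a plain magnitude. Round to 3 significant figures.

At s = jω = j2000:
zero (s+100): 100 + j2000 → |·| = √(100²+2000²) = √4010000 ≈ 2002.5, ∠ = arctan(2000/100) ≈ 87.14°
pole (s+2000): 2000 + j2000 → |·| = √(2000²+2000²) = √8000000 ≈ 2828.4, ∠ = arctan(2000/2000) ≈ 45.00°
|T| = 10 · 2002.5 / 2828.4 ≈ 7.08

7.08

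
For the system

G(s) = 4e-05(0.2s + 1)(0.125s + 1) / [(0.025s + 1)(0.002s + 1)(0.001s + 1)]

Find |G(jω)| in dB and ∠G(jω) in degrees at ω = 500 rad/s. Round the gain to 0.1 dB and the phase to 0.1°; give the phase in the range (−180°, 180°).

-38.0 dB, 21.5°

At ω = 500 rad/s:
zero (1 + j500·0.2) = 1 + j100 → |·| ≈ 100, ∠ ≈ 89.43°
zero (1 + j500·0.125) = 1 + j62.5 → |·| ≈ 62.508, ∠ ≈ 89.08°
pole (1 + j500·0.025) = 1 + j12.5 → |·| ≈ 12.54, ∠ ≈ 85.43°
pole (1 + j500·0.002) = 1 + j1 → |·| ≈ 1.4142, ∠ ≈ 45.00°
pole (1 + j500·0.001) = 1 + j0.5 → |·| ≈ 1.118, ∠ ≈ 26.57°
|G| = 4e-05 · 100 · 62.508 / (12.54 · 1.4142 · 1.118) ≈ 0.012611
Gain = 20 log₁₀(0.012611) ≈ -37.99 dB
∠G = (89.43° + 89.08°) − (85.43° + 45.00° + 26.57°) = 21.51°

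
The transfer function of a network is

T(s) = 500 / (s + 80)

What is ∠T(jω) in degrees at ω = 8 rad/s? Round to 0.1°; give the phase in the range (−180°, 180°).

At s = jω = j8:
pole (s+80): 80 + j8 → |·| = √(80²+8²) = √6464 ≈ 80.399, ∠ = arctan(8/80) ≈ 5.71°
∠T = 0.00° − 5.71° = -5.71°

-5.7°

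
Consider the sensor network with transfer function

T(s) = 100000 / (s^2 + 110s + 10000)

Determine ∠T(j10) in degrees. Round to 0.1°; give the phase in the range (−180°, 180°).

At s = jω = j10:
quadratic: (j10)² + 110·j10 + 10000 = 9900 + j1100 → |·| ≈ 9960.9, ∠ ≈ 6.34°
∠T = 0.00° − 6.34° = -6.34°

-6.3°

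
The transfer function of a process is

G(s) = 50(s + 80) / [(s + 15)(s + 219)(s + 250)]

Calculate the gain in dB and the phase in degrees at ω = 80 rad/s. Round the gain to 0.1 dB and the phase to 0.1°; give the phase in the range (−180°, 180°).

-58.9 dB, -72.2°

At s = jω = j80:
zero (s+80): 80 + j80 → |·| = √(80²+80²) = √12800 ≈ 113.14, ∠ = arctan(80/80) ≈ 45.00°
pole (s+15): 15 + j80 → |·| = √(15²+80²) = √6625 ≈ 81.394, ∠ = arctan(80/15) ≈ 79.38°
pole (s+219): 219 + j80 → |·| = √(219²+80²) = √54361 ≈ 233.15, ∠ = arctan(80/219) ≈ 20.07°
pole (s+250): 250 + j80 → |·| = √(250²+80²) = √68900 ≈ 262.49, ∠ = arctan(80/250) ≈ 17.74°
|G| = 50 · 113.14 / 4.9813e+06 ≈ 0.0011356
Gain = 20 log₁₀(0.0011356) ≈ -58.90 dB
∠G = 45.00° − 117.19° = -72.19°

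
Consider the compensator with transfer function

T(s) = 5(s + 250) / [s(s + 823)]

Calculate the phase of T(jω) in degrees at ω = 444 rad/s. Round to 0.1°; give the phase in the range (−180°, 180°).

-57.7°

At s = jω = j444:
zero (s+250): 250 + j444 → |·| = √(250²+444²) = √259636 ≈ 509.54, ∠ = arctan(444/250) ≈ 60.62°
pole (s+823): 823 + j444 → |·| = √(823²+444²) = √874465 ≈ 935.13, ∠ = arctan(444/823) ≈ 28.35°
pole at origin: |s| = 444, ∠ = 90.00° (in denominator)
∠T = 60.62° − 118.35° = -57.73°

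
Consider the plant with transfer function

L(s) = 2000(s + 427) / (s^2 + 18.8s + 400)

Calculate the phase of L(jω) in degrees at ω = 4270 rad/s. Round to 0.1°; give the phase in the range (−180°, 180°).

-95.5°

At s = jω = j4270:
zero (s+427): 427 + j4270 → |·| = √(427²+4270²) = √18415229 ≈ 4291.3, ∠ = arctan(4270/427) ≈ 84.29°
quadratic: (j4270)² + 18.8·j4270 + 400 = -18232500 + j80276 → |·| ≈ 1.8233e+07, ∠ ≈ 179.75°
∠L = 84.29° − 179.75° = -95.46°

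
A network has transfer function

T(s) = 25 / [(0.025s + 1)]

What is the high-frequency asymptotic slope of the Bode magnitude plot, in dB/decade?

Each pole contributes −20 dB/decade at high frequency; each zero contributes +20 dB/decade.
Net: 0 zero(s) − 1 pole(s) → -20 dB/decade.

-20 dB/decade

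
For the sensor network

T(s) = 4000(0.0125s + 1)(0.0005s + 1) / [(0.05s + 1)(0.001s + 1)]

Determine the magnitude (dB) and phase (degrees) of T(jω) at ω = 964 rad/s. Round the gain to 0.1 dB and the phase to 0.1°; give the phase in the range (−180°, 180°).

58.1 dB, -21.8°

At ω = 964 rad/s:
zero (1 + j964·0.0125) = 1 + j12.05 → |·| ≈ 12.091, ∠ ≈ 85.26°
zero (1 + j964·0.0005) = 1 + j0.482 → |·| ≈ 1.1101, ∠ ≈ 25.73°
pole (1 + j964·0.05) = 1 + j48.2 → |·| ≈ 48.21, ∠ ≈ 88.81°
pole (1 + j964·0.001) = 1 + j0.964 → |·| ≈ 1.389, ∠ ≈ 43.95°
|T| = 4000 · 12.091 · 1.1101 / (48.21 · 1.389) ≈ 801.76
Gain = 20 log₁₀(801.76) ≈ 58.08 dB
∠T = (85.26° + 25.73°) − (88.81° + 43.95°) = -21.77°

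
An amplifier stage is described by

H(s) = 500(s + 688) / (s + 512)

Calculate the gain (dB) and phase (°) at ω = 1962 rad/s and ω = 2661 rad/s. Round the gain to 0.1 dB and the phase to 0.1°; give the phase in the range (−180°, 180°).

At s = jω = j1962:
zero (s+688): 688 + j1962 → |·| = √(688²+1962²) = √4322788 ≈ 2079.1, ∠ = arctan(1962/688) ≈ 70.68°
pole (s+512): 512 + j1962 → |·| = √(512²+1962²) = √4111588 ≈ 2027.7, ∠ = arctan(1962/512) ≈ 75.37°
|H| = 500 · 2079.1 / 2027.7 ≈ 512.67
Gain = 20 log₁₀(512.67) ≈ 54.20 dB
∠H = 70.68° − 75.37° = -4.69°

At s = jω = j2661:
zero (s+688): 688 + j2661 → |·| = √(688²+2661²) = √7554265 ≈ 2748.5, ∠ = arctan(2661/688) ≈ 75.50°
pole (s+512): 512 + j2661 → |·| = √(512²+2661²) = √7343065 ≈ 2709.8, ∠ = arctan(2661/512) ≈ 79.11°
|H| = 500 · 2748.5 / 2709.8 ≈ 507.14
Gain = 20 log₁₀(507.14) ≈ 54.10 dB
∠H = 75.50° − 79.11° = -3.61°

ω = 1962: 54.2 dB, -4.7°; ω = 2661: 54.1 dB, -3.6°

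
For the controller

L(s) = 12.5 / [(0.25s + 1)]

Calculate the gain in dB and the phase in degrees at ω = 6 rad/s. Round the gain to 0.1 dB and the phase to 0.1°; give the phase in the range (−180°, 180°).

16.8 dB, -56.3°

At ω = 6 rad/s:
pole (1 + j6·0.25) = 1 + j1.5 → |·| ≈ 1.8028, ∠ ≈ 56.31°
|L| = 12.5 · 1 / (1.8028) ≈ 6.9337
Gain = 20 log₁₀(6.9337) ≈ 16.82 dB
∠L = (0°) − (56.31°) = -56.31°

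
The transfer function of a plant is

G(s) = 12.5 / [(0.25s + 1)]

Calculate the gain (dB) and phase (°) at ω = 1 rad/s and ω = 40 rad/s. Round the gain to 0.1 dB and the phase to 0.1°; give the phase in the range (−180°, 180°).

ω = 1: 21.7 dB, -14.0°; ω = 40: 1.9 dB, -84.3°

At ω = 1 rad/s:
pole (1 + j1·0.25) = 1 + j0.25 → |·| ≈ 1.0308, ∠ ≈ 14.04°
|G| = 12.5 · 1 / (1.0308) ≈ 12.127
Gain = 20 log₁₀(12.127) ≈ 21.68 dB
∠G = (0°) − (14.04°) = -14.04°

At ω = 40 rad/s:
pole (1 + j40·0.25) = 1 + j10 → |·| ≈ 10.05, ∠ ≈ 84.29°
|G| = 12.5 · 1 / (10.05) ≈ 1.2438
Gain = 20 log₁₀(1.2438) ≈ 1.90 dB
∠G = (0°) − (84.29°) = -84.29°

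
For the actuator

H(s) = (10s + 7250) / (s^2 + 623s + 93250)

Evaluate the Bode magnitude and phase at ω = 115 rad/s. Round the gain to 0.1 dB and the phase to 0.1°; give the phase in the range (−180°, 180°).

Substitute s = j115:
Numerator: 10(j115) + 7250 = 7250 + j1150
Denominator: (j115)^2 + 623(j115) + 93250 = 80025 + j71645
|N| = √(7250² + 1150²) ≈ 7340.6, ∠N ≈ 9.01°
|D| = √(80025² + 71645²) ≈ 1.0741e+05, ∠D ≈ 41.84°
|H| = 7340.6 / 1.0741e+05 ≈ 0.068342
Gain = 20 log₁₀(0.068342) ≈ -23.31 dB
∠H = 9.01° − 41.84° = -32.83°

-23.3 dB, -32.8°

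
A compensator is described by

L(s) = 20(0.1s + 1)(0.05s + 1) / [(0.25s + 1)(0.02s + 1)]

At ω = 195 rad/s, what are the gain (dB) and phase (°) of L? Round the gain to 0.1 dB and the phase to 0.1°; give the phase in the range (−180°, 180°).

25.8 dB, 6.8°

At ω = 195 rad/s:
zero (1 + j195·0.1) = 1 + j19.5 → |·| ≈ 19.526, ∠ ≈ 87.06°
zero (1 + j195·0.05) = 1 + j9.75 → |·| ≈ 9.8011, ∠ ≈ 84.14°
pole (1 + j195·0.25) = 1 + j48.75 → |·| ≈ 48.76, ∠ ≈ 88.82°
pole (1 + j195·0.02) = 1 + j3.9 → |·| ≈ 4.0262, ∠ ≈ 75.62°
|L| = 20 · 19.526 · 9.8011 / (48.76 · 4.0262) ≈ 19.497
Gain = 20 log₁₀(19.497) ≈ 25.80 dB
∠L = (87.06° + 84.14°) − (88.82° + 75.62°) = 6.76°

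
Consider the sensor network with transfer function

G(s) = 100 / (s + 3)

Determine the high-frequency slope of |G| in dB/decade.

Each pole contributes −20 dB/decade at high frequency; each zero contributes +20 dB/decade.
Net: 0 zero(s) − 1 pole(s) → -20 dB/decade.

-20 dB/decade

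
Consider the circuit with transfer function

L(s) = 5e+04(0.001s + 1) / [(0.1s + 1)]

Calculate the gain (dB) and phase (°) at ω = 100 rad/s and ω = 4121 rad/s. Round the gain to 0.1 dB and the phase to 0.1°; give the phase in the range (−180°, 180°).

At ω = 100 rad/s:
zero (1 + j100·0.001) = 1 + j0.1 → |·| ≈ 1.005, ∠ ≈ 5.71°
pole (1 + j100·0.1) = 1 + j10 → |·| ≈ 10.05, ∠ ≈ 84.29°
|L| = 5e+04 · 1.005 / (10.05) ≈ 5000
Gain = 20 log₁₀(5000) ≈ 73.98 dB
∠L = (5.71°) − (84.29°) = -78.58°

At ω = 4121 rad/s:
zero (1 + j4121·0.001) = 1 + j4.121 → |·| ≈ 4.2406, ∠ ≈ 76.36°
pole (1 + j4121·0.1) = 1 + j412.1 → |·| ≈ 412.1, ∠ ≈ 89.86°
|L| = 5e+04 · 4.2406 / (412.1) ≈ 514.51
Gain = 20 log₁₀(514.51) ≈ 54.23 dB
∠L = (76.36°) − (89.86°) = -13.50°

ω = 100: 74.0 dB, -78.6°; ω = 4121: 54.2 dB, -13.5°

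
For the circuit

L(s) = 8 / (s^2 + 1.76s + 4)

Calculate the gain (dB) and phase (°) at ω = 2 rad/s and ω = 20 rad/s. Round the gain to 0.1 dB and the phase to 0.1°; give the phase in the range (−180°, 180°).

ω = 2: 7.1 dB, -90.0°; ω = 20: -33.9 dB, -174.9°

At s = jω = j2:
quadratic: (j2)² + 1.76·j2 + 4 = 0 + j3.52 → |·| ≈ 3.52, ∠ ≈ 90.00°
|L| = 8 / 3.52 ≈ 2.2727
Gain = 20 log₁₀(2.2727) ≈ 7.13 dB
∠L = 0.00° − 90.00° = -90.00°

At s = jω = j20:
quadratic: (j20)² + 1.76·j20 + 4 = -396 + j35.2 → |·| ≈ 397.56, ∠ ≈ 174.92°
|L| = 8 / 397.56 ≈ 0.020123
Gain = 20 log₁₀(0.020123) ≈ -33.93 dB
∠L = 0.00° − 174.92° = -174.92°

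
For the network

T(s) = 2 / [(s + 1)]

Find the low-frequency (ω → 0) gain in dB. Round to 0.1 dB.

6.0 dB

T(0) = 2 · 1 / 1 = 2
20 log₁₀(2) ≈ 6.02 dB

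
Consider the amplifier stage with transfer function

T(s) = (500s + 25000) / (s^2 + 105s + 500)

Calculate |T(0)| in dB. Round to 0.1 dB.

34.0 dB

T(0) = 25000 / 500 = 50
20 log₁₀(50) ≈ 33.98 dB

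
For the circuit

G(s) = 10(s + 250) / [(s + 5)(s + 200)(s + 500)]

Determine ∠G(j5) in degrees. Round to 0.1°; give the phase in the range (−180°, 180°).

-45.9°

At s = jω = j5:
zero (s+250): 250 + j5 → |·| = √(250²+5²) = √62525 ≈ 250.05, ∠ = arctan(5/250) ≈ 1.15°
pole (s+5): 5 + j5 → |·| = √(5²+5²) = √50 ≈ 7.0711, ∠ = arctan(5/5) ≈ 45.00°
pole (s+200): 200 + j5 → |·| = √(200²+5²) = √40025 ≈ 200.06, ∠ = arctan(5/200) ≈ 1.43°
pole (s+500): 500 + j5 → |·| = √(500²+5²) = √250025 ≈ 500.02, ∠ = arctan(5/500) ≈ 0.57°
∠G = 1.15° − 47.00° = -45.85°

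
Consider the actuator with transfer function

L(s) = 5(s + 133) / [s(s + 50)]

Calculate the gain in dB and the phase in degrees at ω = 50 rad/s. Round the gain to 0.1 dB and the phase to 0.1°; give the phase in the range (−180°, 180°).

At s = jω = j50:
zero (s+133): 133 + j50 → |·| = √(133²+50²) = √20189 ≈ 142.09, ∠ = arctan(50/133) ≈ 20.60°
pole (s+50): 50 + j50 → |·| = √(50²+50²) = √5000 ≈ 70.711, ∠ = arctan(50/50) ≈ 45.00°
pole at origin: |s| = 50, ∠ = 90.00° (in denominator)
|L| = 5 · 142.09 / 3535.5 ≈ 0.20095
Gain = 20 log₁₀(0.20095) ≈ -13.94 dB
∠L = 20.60° − 135.00° = -114.40°

-13.9 dB, -114.4°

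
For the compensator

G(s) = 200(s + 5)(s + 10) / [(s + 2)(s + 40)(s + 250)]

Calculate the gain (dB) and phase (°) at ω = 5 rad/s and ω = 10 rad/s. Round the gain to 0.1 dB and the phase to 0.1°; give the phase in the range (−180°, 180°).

ω = 5: -10.7 dB, -4.9°; ω = 10: -10.4 dB, 13.4°

At s = jω = j5:
zero (s+5): 5 + j5 → |·| = √(5²+5²) = √50 ≈ 7.0711, ∠ = arctan(5/5) ≈ 45.00°
zero (s+10): 10 + j5 → |·| = √(10²+5²) = √125 ≈ 11.18, ∠ = arctan(5/10) ≈ 26.57°
pole (s+2): 2 + j5 → |·| = √(2²+5²) = √29 ≈ 5.3852, ∠ = arctan(5/2) ≈ 68.20°
pole (s+40): 40 + j5 → |·| = √(40²+5²) = √1625 ≈ 40.311, ∠ = arctan(5/40) ≈ 7.13°
pole (s+250): 250 + j5 → |·| = √(250²+5²) = √62525 ≈ 250.05, ∠ = arctan(5/250) ≈ 1.15°
|G| = 200 · 79.055 / 54282 ≈ 0.29128
Gain = 20 log₁₀(0.29128) ≈ -10.71 dB
∠G = 71.57° − 76.48° = -4.91°

At s = jω = j10:
zero (s+5): 5 + j10 → |·| = √(5²+10²) = √125 ≈ 11.18, ∠ = arctan(10/5) ≈ 63.43°
zero (s+10): 10 + j10 → |·| = √(10²+10²) = √200 ≈ 14.142, ∠ = arctan(10/10) ≈ 45.00°
pole (s+2): 2 + j10 → |·| = √(2²+10²) = √104 ≈ 10.198, ∠ = arctan(10/2) ≈ 78.69°
pole (s+40): 40 + j10 → |·| = √(40²+10²) = √1700 ≈ 41.231, ∠ = arctan(10/40) ≈ 14.04°
pole (s+250): 250 + j10 → |·| = √(250²+10²) = √62600 ≈ 250.2, ∠ = arctan(10/250) ≈ 2.29°
|G| = 200 · 158.11 / 1.052e+05 ≈ 0.30059
Gain = 20 log₁₀(0.30059) ≈ -10.44 dB
∠G = 108.43° − 95.02° = 13.41°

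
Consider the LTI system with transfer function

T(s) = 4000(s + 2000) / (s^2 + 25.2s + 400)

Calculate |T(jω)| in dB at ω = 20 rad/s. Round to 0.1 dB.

At s = jω = j20:
zero (s+2000): 2000 + j20 → |·| = √(2000²+20²) = √4000400 ≈ 2000.1, ∠ = arctan(20/2000) ≈ 0.57°
quadratic: (j20)² + 25.2·j20 + 400 = 0 + j504 → |·| ≈ 504, ∠ ≈ 90.00°
|T| = 4000 · 2000.1 / 504 ≈ 15874
Gain = 20 log₁₀(15874) ≈ 84.01 dB

84.0 dB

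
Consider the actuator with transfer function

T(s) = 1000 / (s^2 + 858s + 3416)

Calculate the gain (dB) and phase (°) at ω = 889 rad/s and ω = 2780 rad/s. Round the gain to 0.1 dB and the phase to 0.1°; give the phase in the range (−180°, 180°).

ω = 889: -60.8 dB, -135.9°; ω = 2780: -78.2 dB, -162.8°

Substitute s = j889:
Numerator: 1000 = 1000 + j0
Denominator: (j889)^2 + 858(j889) + 3416 = -786905 + j762762
|N| = √(1000² + 0²) ≈ 1000, ∠N ≈ 0.00°
|D| = √(786905² + 762762²) ≈ 1.0959e+06, ∠D ≈ 135.89°
|T| = 1000 / 1.0959e+06 ≈ 0.00091249
Gain = 20 log₁₀(0.00091249) ≈ -60.80 dB
∠T = 0.00° − 135.89° = -135.89°

Substitute s = j2780:
Numerator: 1000 = 1000 + j0
Denominator: (j2780)^2 + 858(j2780) + 3416 = -7724984 + j2385240
|N| = √(1000² + 0²) ≈ 1000, ∠N ≈ 0.00°
|D| = √(7724984² + 2385240²) ≈ 8.0848e+06, ∠D ≈ 162.84°
|T| = 1000 / 8.0848e+06 ≈ 0.00012369
Gain = 20 log₁₀(0.00012369) ≈ -78.15 dB
∠T = 0.00° − 162.84° = -162.84°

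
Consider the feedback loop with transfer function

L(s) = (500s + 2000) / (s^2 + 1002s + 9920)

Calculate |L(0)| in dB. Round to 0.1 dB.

L(0) = 2000 / 9920 ≈ 0.20161
20 log₁₀(0.20161) ≈ -13.91 dB

-13.9 dB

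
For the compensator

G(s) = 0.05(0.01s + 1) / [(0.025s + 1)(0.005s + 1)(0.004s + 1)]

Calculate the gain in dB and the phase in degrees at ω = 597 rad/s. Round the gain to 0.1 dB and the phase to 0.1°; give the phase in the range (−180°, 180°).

At ω = 597 rad/s:
zero (1 + j597·0.01) = 1 + j5.97 → |·| ≈ 6.0532, ∠ ≈ 80.49°
pole (1 + j597·0.025) = 1 + j14.925 → |·| ≈ 14.958, ∠ ≈ 86.17°
pole (1 + j597·0.005) = 1 + j2.985 → |·| ≈ 3.1481, ∠ ≈ 71.48°
pole (1 + j597·0.004) = 1 + j2.388 → |·| ≈ 2.5889, ∠ ≈ 67.28°
|G| = 0.05 · 6.0532 / (14.958 · 3.1481 · 2.5889) ≈ 0.0024827
Gain = 20 log₁₀(0.0024827) ≈ -52.10 dB
∠G = (80.49°) − (86.17° + 71.48° + 67.28°) = -144.44°

-52.1 dB, -144.4°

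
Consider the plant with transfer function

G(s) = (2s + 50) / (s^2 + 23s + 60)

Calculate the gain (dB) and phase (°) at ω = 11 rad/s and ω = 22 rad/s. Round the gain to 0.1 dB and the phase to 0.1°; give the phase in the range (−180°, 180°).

Substitute s = j11:
Numerator: 2(j11) + 50 = 50 + j22
Denominator: (j11)^2 + 23(j11) + 60 = -61 + j253
|N| = √(50² + 22²) ≈ 54.626, ∠N ≈ 23.75°
|D| = √(61² + 253²) ≈ 260.25, ∠D ≈ 103.56°
|G| = 54.626 / 260.25 ≈ 0.2099
Gain = 20 log₁₀(0.2099) ≈ -13.56 dB
∠G = 23.75° − 103.56° = -79.81°

Substitute s = j22:
Numerator: 2(j22) + 50 = 50 + j44
Denominator: (j22)^2 + 23(j22) + 60 = -424 + j506
|N| = √(50² + 44²) ≈ 66.603, ∠N ≈ 41.35°
|D| = √(424² + 506²) ≈ 660.16, ∠D ≈ 129.96°
|G| = 66.603 / 660.16 ≈ 0.10089
Gain = 20 log₁₀(0.10089) ≈ -19.92 dB
∠G = 41.35° − 129.96° = -88.61°

ω = 11: -13.6 dB, -79.8°; ω = 22: -19.9 dB, -88.6°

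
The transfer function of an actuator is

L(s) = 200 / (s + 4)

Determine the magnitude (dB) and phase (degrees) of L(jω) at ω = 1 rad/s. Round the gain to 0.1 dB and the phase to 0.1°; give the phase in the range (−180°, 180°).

33.7 dB, -14.0°

At s = jω = j1:
pole (s+4): 4 + j1 → |·| = √(4²+1²) = √17 ≈ 4.1231, ∠ = arctan(1/4) ≈ 14.04°
|L| = 200 / 4.1231 ≈ 48.507
Gain = 20 log₁₀(48.507) ≈ 33.72 dB
∠L = 0.00° − 14.04° = -14.04°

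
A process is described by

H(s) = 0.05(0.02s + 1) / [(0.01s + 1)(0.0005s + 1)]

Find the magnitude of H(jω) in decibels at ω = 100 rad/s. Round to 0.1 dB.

-22.1 dB

At ω = 100 rad/s:
zero (1 + j100·0.02) = 1 + j2 → |·| ≈ 2.2361, ∠ ≈ 63.43°
pole (1 + j100·0.01) = 1 + j1 → |·| ≈ 1.4142, ∠ ≈ 45.00°
pole (1 + j100·0.0005) = 1 + j0.05 → |·| ≈ 1.0012, ∠ ≈ 2.86°
|H| = 0.05 · 2.2361 / (1.4142 · 1.0012) ≈ 0.078964
Gain = 20 log₁₀(0.078964) ≈ -22.05 dB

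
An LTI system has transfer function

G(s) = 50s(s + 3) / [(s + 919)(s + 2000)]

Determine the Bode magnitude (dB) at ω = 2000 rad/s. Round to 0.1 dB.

At s = jω = j2000:
zero (s+3): 3 + j2000 → |·| = √(3²+2000²) = √4000009 ≈ 2000, ∠ = arctan(2000/3) ≈ 89.91°
zero at origin: s = j2000 → |·| = 2000, ∠ = 90.00°
pole (s+919): 919 + j2000 → |·| = √(919²+2000²) = √4844561 ≈ 2201, ∠ = arctan(2000/919) ≈ 65.32°
pole (s+2000): 2000 + j2000 → |·| = √(2000²+2000²) = √8000000 ≈ 2828.4, ∠ = arctan(2000/2000) ≈ 45.00°
|G| = 50 · 4e+06 / 6.2253e+06 ≈ 32.127
Gain = 20 log₁₀(32.127) ≈ 30.14 dB

30.1 dB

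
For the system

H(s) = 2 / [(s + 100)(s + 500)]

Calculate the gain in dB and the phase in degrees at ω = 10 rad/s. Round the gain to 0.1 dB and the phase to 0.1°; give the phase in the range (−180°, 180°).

-88.0 dB, -6.9°

At s = jω = j10:
pole (s+100): 100 + j10 → |·| = √(100²+10²) = √10100 ≈ 100.5, ∠ = arctan(10/100) ≈ 5.71°
pole (s+500): 500 + j10 → |·| = √(500²+10²) = √250100 ≈ 500.1, ∠ = arctan(10/500) ≈ 1.15°
|H| = 2 / 50260 ≈ 3.9793e-05
Gain = 20 log₁₀(3.9793e-05) ≈ -88.00 dB
∠H = 0.00° − 6.86° = -6.86°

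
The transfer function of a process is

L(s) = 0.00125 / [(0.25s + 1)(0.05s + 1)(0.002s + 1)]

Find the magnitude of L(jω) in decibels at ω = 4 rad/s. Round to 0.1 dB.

At ω = 4 rad/s:
pole (1 + j4·0.25) = 1 + j1 → |·| ≈ 1.4142, ∠ ≈ 45.00°
pole (1 + j4·0.05) = 1 + j0.2 → |·| ≈ 1.0198, ∠ ≈ 11.31°
pole (1 + j4·0.002) = 1 + j0.008 → |·| ≈ 1, ∠ ≈ 0.46°
|L| = 0.00125 · 1 / (1.4142 · 1.0198 · 1) ≈ 0.00086673
Gain = 20 log₁₀(0.00086673) ≈ -61.24 dB

-61.2 dB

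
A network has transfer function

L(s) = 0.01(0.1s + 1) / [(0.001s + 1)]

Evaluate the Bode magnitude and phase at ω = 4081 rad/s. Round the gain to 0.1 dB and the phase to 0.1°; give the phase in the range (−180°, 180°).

-0.3 dB, 13.6°

At ω = 4081 rad/s:
zero (1 + j4081·0.1) = 1 + j408.1 → |·| ≈ 408.1, ∠ ≈ 89.86°
pole (1 + j4081·0.001) = 1 + j4.081 → |·| ≈ 4.2017, ∠ ≈ 76.23°
|L| = 0.01 · 408.1 / (4.2017) ≈ 0.97127
Gain = 20 log₁₀(0.97127) ≈ -0.25 dB
∠L = (89.86°) − (76.23°) = 13.63°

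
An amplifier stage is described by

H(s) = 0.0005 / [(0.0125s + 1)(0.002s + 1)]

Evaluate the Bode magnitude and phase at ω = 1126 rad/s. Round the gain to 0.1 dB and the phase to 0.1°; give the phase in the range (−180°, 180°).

-96.8 dB, -152.0°

At ω = 1126 rad/s:
pole (1 + j1126·0.0125) = 1 + j14.075 → |·| ≈ 14.11, ∠ ≈ 85.94°
pole (1 + j1126·0.002) = 1 + j2.252 → |·| ≈ 2.464, ∠ ≈ 66.06°
|H| = 0.0005 · 1 / (14.11 · 2.464) ≈ 1.4381e-05
Gain = 20 log₁₀(1.4381e-05) ≈ -96.84 dB
∠H = (0°) − (85.94° + 66.06°) = -152.00°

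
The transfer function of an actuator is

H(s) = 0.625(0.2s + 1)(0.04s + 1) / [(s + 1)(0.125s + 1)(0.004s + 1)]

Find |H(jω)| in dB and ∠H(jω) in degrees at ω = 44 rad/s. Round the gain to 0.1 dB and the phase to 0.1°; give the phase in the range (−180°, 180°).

At ω = 44 rad/s:
zero (1 + j44·0.2) = 1 + j8.8 → |·| ≈ 8.8566, ∠ ≈ 83.52°
zero (1 + j44·0.04) = 1 + j1.76 → |·| ≈ 2.0243, ∠ ≈ 60.40°
pole (1 + j44·1) = 1 + j44 → |·| ≈ 44.011, ∠ ≈ 88.70°
pole (1 + j44·0.125) = 1 + j5.5 → |·| ≈ 5.5902, ∠ ≈ 79.70°
pole (1 + j44·0.004) = 1 + j0.176 → |·| ≈ 1.0154, ∠ ≈ 9.98°
|H| = 0.625 · 8.8566 · 2.0243 / (44.011 · 5.5902 · 1.0154) ≈ 0.044853
Gain = 20 log₁₀(0.044853) ≈ -26.96 dB
∠H = (83.52° + 60.40°) − (88.70° + 79.70° + 9.98°) = -34.46°

-27.0 dB, -34.5°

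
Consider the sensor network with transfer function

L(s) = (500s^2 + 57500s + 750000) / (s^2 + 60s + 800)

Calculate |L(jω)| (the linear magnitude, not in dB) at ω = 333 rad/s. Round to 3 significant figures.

Substitute s = j333:
Numerator: 500(j333)^2 + 57500(j333) + 750000 = -54694500 + j19147500
Denominator: (j333)^2 + 60(j333) + 800 = -110089 + j19980
|N| = √(54694500² + 19147500²) ≈ 5.7949e+07, ∠N ≈ 160.71°
|D| = √(110089² + 19980²) ≈ 1.1189e+05, ∠D ≈ 169.71°
|L| = 5.7949e+07 / 1.1189e+05 ≈ 517.91

518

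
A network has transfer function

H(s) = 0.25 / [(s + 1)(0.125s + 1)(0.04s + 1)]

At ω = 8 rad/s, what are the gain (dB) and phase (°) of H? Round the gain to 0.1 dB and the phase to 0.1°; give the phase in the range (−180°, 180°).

-33.6 dB, -145.6°

At ω = 8 rad/s:
pole (1 + j8·1) = 1 + j8 → |·| ≈ 8.0623, ∠ ≈ 82.87°
pole (1 + j8·0.125) = 1 + j1 → |·| ≈ 1.4142, ∠ ≈ 45.00°
pole (1 + j8·0.04) = 1 + j0.32 → |·| ≈ 1.05, ∠ ≈ 17.74°
|H| = 0.25 · 1 / (8.0623 · 1.4142 · 1.05) ≈ 0.020882
Gain = 20 log₁₀(0.020882) ≈ -33.60 dB
∠H = (0°) − (82.87° + 45.00° + 17.74°) = -145.61°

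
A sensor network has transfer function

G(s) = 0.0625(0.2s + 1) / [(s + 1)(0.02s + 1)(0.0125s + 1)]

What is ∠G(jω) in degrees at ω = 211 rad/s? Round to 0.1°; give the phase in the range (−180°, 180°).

-147.0°

At ω = 211 rad/s:
zero (1 + j211·0.2) = 1 + j42.2 → |·| ≈ 42.212, ∠ ≈ 88.64°
pole (1 + j211·1) = 1 + j211 → |·| ≈ 211, ∠ ≈ 89.73°
pole (1 + j211·0.02) = 1 + j4.22 → |·| ≈ 4.3369, ∠ ≈ 76.67°
pole (1 + j211·0.0125) = 1 + j2.6375 → |·| ≈ 2.8207, ∠ ≈ 69.24°
∠G = (88.64°) − (89.73° + 76.67° + 69.24°) = -147.00°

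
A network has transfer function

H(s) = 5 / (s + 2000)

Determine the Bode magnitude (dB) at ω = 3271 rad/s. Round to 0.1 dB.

Substitute s = j3271:
Numerator: 5 = 5 + j0
Denominator: (j3271) + 2000 = 2000 + j3271
|N| = √(5² + 0²) ≈ 5, ∠N ≈ 0.00°
|D| = √(2000² + 3271²) ≈ 3834, ∠D ≈ 58.56°
|H| = 5 / 3834 ≈ 0.0013041
Gain = 20 log₁₀(0.0013041) ≈ -57.69 dB

-57.7 dB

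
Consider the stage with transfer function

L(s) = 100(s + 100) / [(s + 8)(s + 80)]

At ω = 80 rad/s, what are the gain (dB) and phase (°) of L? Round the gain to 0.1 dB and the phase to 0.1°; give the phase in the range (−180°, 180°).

3.0 dB, -90.6°

At s = jω = j80:
zero (s+100): 100 + j80 → |·| = √(100²+80²) = √16400 ≈ 128.06, ∠ = arctan(80/100) ≈ 38.66°
pole (s+8): 8 + j80 → |·| = √(8²+80²) = √6464 ≈ 80.399, ∠ = arctan(80/8) ≈ 84.29°
pole (s+80): 80 + j80 → |·| = √(80²+80²) = √12800 ≈ 113.14, ∠ = arctan(80/80) ≈ 45.00°
|L| = 100 · 128.06 / 9096.3 ≈ 1.4078
Gain = 20 log₁₀(1.4078) ≈ 2.97 dB
∠L = 38.66° − 129.29° = -90.63°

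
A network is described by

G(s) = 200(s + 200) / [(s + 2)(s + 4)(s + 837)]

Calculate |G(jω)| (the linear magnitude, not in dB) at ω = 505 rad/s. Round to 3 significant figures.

0.000436

At s = jω = j505:
zero (s+200): 200 + j505 → |·| = √(200²+505²) = √295025 ≈ 543.16, ∠ = arctan(505/200) ≈ 68.39°
pole (s+2): 2 + j505 → |·| = √(2²+505²) = √255029 ≈ 505, ∠ = arctan(505/2) ≈ 89.77°
pole (s+4): 4 + j505 → |·| = √(4²+505²) = √255041 ≈ 505.02, ∠ = arctan(505/4) ≈ 89.55°
pole (s+837): 837 + j505 → |·| = √(837²+505²) = √955594 ≈ 977.54, ∠ = arctan(505/837) ≈ 31.10°
|G| = 200 · 543.16 / 2.4931e+08 ≈ 0.00043573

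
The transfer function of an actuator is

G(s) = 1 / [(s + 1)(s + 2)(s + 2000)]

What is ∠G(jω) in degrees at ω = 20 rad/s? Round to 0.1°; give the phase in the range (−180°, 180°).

-172.0°

At s = jω = j20:
pole (s+1): 1 + j20 → |·| = √(1²+20²) = √401 ≈ 20.025, ∠ = arctan(20/1) ≈ 87.14°
pole (s+2): 2 + j20 → |·| = √(2²+20²) = √404 ≈ 20.1, ∠ = arctan(20/2) ≈ 84.29°
pole (s+2000): 2000 + j20 → |·| = √(2000²+20²) = √4000400 ≈ 2000.1, ∠ = arctan(20/2000) ≈ 0.57°
∠G = 0.00° − 172.00° = -172.00°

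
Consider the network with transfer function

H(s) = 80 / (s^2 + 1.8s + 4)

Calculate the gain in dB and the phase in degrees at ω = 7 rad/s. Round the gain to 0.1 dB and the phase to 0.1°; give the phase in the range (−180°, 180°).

4.7 dB, -164.4°

At s = jω = j7:
quadratic: (j7)² + 1.8·j7 + 4 = -45 + j12.6 → |·| ≈ 46.731, ∠ ≈ 164.36°
|H| = 80 / 46.731 ≈ 1.7119
Gain = 20 log₁₀(1.7119) ≈ 4.67 dB
∠H = 0.00° − 164.36° = -164.36°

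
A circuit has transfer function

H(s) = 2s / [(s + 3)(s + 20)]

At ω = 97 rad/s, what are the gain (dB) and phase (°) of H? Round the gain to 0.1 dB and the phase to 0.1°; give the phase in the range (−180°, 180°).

At s = jω = j97:
zero at origin: s = j97 → |·| = 97, ∠ = 90.00°
pole (s+3): 3 + j97 → |·| = √(3²+97²) = √9418 ≈ 97.046, ∠ = arctan(97/3) ≈ 88.23°
pole (s+20): 20 + j97 → |·| = √(20²+97²) = √9809 ≈ 99.04, ∠ = arctan(97/20) ≈ 78.35°
|H| = 2 · 97 / 9611.4 ≈ 0.020184
Gain = 20 log₁₀(0.020184) ≈ -33.90 dB
∠H = 90.00° − 166.58° = -76.58°

-33.9 dB, -76.6°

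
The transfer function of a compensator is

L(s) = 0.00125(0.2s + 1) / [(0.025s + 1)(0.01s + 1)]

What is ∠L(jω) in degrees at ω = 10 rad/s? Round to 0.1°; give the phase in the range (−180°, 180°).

43.7°

At ω = 10 rad/s:
zero (1 + j10·0.2) = 1 + j2 → |·| ≈ 2.2361, ∠ ≈ 63.43°
pole (1 + j10·0.025) = 1 + j0.25 → |·| ≈ 1.0308, ∠ ≈ 14.04°
pole (1 + j10·0.01) = 1 + j0.1 → |·| ≈ 1.005, ∠ ≈ 5.71°
∠L = (63.43°) − (14.04° + 5.71°) = 43.68°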